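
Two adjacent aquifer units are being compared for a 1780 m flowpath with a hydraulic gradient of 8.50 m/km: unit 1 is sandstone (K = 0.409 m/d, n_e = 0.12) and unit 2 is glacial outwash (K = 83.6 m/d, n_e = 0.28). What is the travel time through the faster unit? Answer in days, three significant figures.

701 days

Unit 1 (sandstone): v = 0.409×0.0085/0.12 = 0.02897 m/d, t = 1780/0.02897 = 61440 d
Unit 2 (glacial outwash): v = 83.6×0.0085/0.28 = 2.538 m/d, t = 1780/2.538 = 701.4 d
Faster unit: t = 701 d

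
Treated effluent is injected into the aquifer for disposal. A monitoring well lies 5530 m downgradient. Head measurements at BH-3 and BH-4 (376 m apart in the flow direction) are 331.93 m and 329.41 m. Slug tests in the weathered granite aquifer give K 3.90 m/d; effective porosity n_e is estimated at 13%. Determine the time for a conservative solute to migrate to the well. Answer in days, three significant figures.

Hydraulic gradient i = (331.93 − 329.41) / 376 = 2.52 / 376 = 0.006702
Darcy flux q = K·i = 3.90 × 0.006702 = 0.02614 m/d
v_s = q/n_e = 0.02614/0.13 = 0.2011 m/d
t = L / v = 5530 / 0.2011 = 27500 d

27500 days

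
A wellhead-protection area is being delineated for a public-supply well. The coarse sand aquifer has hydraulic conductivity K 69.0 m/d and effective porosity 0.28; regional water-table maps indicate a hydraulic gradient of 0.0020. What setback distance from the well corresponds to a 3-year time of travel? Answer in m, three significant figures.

Darcy flux q = K·i = 69.0 × 0.0020 = 0.1380 m/d
v = Ki/n = 69.0·0.0020/0.28 = 0.4929 m/d
T = 3 yr × 365 = 1095 d
L = v × T = 0.4929 × 1095 = 539.7 m

540 m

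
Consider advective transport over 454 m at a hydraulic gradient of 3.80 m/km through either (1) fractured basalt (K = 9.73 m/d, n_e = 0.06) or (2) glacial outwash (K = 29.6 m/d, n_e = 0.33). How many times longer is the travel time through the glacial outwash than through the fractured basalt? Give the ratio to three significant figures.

Unit 1 (fractured basalt): v = 9.73×0.0038/0.06 = 0.6162 m/d, t = 454/0.6162 = 736.7 d
Unit 2 (glacial outwash): v = 29.6×0.0038/0.33 = 0.3408 m/d, t = 454/0.3408 = 1332 d
t(glacial outwash) / t(fractured basalt) = 1332/736.7 = 1.81

1.81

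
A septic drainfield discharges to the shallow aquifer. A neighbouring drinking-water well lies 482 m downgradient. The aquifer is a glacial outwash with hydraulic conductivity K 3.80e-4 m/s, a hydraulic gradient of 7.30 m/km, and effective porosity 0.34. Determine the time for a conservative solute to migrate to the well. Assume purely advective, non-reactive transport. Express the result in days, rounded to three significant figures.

684 days

K = 3.80e-4 m/s × 86400 s/d = 32.83 m/d
q = Ki = 32.83 × 0.0073 = 0.2397 m/d
Average linear velocity = 0.2397 / 0.34 = 0.7049 m/d
t = L / v = 482 / 0.7049 = 683.8 d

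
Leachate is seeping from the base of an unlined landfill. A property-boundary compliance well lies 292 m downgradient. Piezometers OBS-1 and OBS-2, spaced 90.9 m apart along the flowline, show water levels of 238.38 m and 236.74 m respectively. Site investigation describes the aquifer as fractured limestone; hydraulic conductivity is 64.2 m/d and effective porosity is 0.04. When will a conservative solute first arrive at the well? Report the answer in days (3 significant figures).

Hydraulic gradient i = (238.38 − 236.74) / 90.9 = 1.64 / 90.9 = 0.01804
Darcy flux q = K·i = 64.2 × 0.01804 = 1.158 m/d
Average linear velocity = 1.158 / 0.04 = 28.96 m/d
t = L / v = 292 / 28.96 = 10.08 d

10.1 days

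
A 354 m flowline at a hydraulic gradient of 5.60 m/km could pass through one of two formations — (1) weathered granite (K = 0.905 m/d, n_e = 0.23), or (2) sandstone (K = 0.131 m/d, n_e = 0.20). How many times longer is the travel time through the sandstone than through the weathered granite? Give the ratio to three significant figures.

Unit 1 (weathered granite): v = 0.905×0.0056/0.23 = 0.02203 m/d, t = 354/0.02203 = 16070 d
Unit 2 (sandstone): v = 0.131×0.0056/0.20 = 0.003668 m/d, t = 354/0.003668 = 96510 d
t(sandstone) / t(weathered granite) = 96510/16070 = 6.01

6.01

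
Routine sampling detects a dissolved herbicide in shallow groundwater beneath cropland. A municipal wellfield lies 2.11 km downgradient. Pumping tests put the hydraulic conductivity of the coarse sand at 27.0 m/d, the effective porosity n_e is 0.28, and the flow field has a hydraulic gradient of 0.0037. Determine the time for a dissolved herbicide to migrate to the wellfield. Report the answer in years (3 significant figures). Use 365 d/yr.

16.2 years

q = Ki = 27.0 × 0.0037 = 0.09990 m/d
v = Ki/n = 27.0·0.0037/0.28 = 0.3568 m/d
L = 2.11 km = 2110 m
t = L / v = 2110 / 0.3568 = 5914 d
   = 5914 / 365 = 16.2 yr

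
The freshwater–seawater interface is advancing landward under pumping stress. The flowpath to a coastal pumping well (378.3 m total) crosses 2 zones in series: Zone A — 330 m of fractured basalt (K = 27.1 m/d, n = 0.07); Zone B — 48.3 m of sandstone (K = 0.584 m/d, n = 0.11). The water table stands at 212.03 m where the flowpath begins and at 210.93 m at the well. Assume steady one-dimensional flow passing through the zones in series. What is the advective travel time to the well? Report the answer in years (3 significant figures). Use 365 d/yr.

6.71 years

Total head drop ΔH = 212.03 − 210.93 = 1.10 m
Continuity: the same q passes through each zone, so ΔH = q·Σ(L_j/K_j) — the zones act as resistances in series.
Σ(L/K) = 330/27.1 + 48.3/0.584 = 12.18 + 82.71 = 94.88 d
q = ΔH / Σ(L/K) = 1.10 / 94.88 = 0.01159 m/d (same in every zone)
Zone A: v = q/n = 0.01159/0.07 = 0.1656 m/d → t_A = 330/0.1656 = 1993 d
Zone B: v = q/n = 0.01159/0.11 = 0.1054 m/d → t_B = 48.3/0.1054 = 458.3 d
Total t = 1993 + 458.3 = 2451 d
   = 2451 / 365 = 6.71 yr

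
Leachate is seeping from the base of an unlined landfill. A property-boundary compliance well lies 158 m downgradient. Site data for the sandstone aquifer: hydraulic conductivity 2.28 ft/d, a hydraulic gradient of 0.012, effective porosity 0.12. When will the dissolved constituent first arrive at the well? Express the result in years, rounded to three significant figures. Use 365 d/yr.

K = 2.28 ft/d × 0.3048 = 0.6949 m/d
Specific discharge q = 0.6949 × 0.012 = 0.008339 m/d
Average linear velocity = 0.008339 / 0.12 = 0.06949 m/d
t = L / v = 158 / 0.06949 = 2274 d
   = 2274 / 365 = 6.23 yr

6.23 years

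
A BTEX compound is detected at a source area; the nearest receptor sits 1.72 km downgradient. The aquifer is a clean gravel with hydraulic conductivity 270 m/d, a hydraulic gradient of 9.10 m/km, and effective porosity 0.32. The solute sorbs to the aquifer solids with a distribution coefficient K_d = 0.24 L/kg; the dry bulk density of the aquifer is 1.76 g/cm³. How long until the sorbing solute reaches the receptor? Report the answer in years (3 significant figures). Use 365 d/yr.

1.42 years

Specific discharge q = 270 × 0.0091 = 2.457 m/d
v = Ki/n = 270·0.0091/0.32 = 7.678 m/d
Retardation R = 1 + ρ_b·K_d/n = 1 + 1.76×0.24/0.32 = 2.320
Contaminant velocity v_c = v/R = 7.678/2.320 = 3.310 m/d
L = 1.72 km = 1720 m
t = L/v_c = 1720/3.310 = 519.7 d
   = 519.7/365 = 1.42 yr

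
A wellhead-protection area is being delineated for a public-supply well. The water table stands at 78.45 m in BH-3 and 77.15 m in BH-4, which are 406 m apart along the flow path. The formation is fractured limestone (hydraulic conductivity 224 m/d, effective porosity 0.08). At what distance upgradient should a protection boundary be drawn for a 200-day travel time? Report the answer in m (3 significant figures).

Hydraulic gradient i = (78.45 − 77.15) / 406 = 1.30 / 406 = 0.003202
q = Ki = 224 × 0.003202 = 0.7172 m/d
Average linear velocity = 0.7172 / 0.08 = 8.966 m/d
L = v × T = 8.966 × 200 = 1793 m

1790 m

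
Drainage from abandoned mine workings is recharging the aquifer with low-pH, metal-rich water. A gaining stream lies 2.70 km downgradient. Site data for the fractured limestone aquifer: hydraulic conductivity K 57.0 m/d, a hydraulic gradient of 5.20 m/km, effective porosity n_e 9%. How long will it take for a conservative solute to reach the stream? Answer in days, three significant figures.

Darcy flux q = K·i = 57.0 × 0.0052 = 0.2964 m/d
Average linear velocity = 0.2964 / 0.09 = 3.293 m/d
L = 2.70 km = 2700 m
t = L / v = 2700 / 3.293 = 819.8 d

820 days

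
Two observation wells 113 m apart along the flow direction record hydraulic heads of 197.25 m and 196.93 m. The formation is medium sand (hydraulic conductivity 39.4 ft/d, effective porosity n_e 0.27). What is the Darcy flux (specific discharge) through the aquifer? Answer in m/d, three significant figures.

Hydraulic gradient i = (197.25 − 196.93) / 113 = 0.32 / 113 = 0.002832
K = 39.4 ft/d × 0.3048 = 12.01 m/d
q = Ki = 12.01 × 0.002832 = 0.03401 m/d

0.0340 m/d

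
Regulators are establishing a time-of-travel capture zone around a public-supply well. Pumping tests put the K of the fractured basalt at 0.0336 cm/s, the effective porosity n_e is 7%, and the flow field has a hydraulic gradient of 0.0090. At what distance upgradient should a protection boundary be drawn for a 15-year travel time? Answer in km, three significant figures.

20.4 km

K = 0.0336 cm/s × 864 = 29.03 m/d
Darcy flux q = K·i = 29.03 × 0.0090 = 0.2613 m/d
v_s = q/n_e = 0.2613/0.07 = 3.732 m/d
T = 15 yr × 365 = 5475 d
L = v × T = 3.732 × 5475 = 20440 m
   = 20.4 km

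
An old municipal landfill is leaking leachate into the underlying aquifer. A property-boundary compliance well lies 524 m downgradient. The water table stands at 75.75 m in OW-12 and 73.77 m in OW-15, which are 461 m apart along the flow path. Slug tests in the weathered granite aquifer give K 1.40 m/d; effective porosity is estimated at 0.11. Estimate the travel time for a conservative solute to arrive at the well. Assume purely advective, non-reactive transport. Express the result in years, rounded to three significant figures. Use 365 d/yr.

Hydraulic gradient i = (75.75 − 73.77) / 461 = 1.98 / 461 = 0.004295
Specific discharge q = 1.40 × 0.004295 = 0.006013 m/d
v_s = q/n_e = 0.006013/0.11 = 0.05466 m/d
t = L / v = 524 / 0.05466 = 9586 d
   = 9586 / 365 = 26.3 yr

26.3 years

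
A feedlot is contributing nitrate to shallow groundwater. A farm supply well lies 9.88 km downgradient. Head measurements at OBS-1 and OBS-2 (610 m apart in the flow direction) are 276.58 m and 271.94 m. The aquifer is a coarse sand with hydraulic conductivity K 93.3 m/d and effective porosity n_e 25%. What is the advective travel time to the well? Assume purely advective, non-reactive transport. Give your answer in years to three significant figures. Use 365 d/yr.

Hydraulic gradient i = (276.58 − 271.94) / 610 = 4.64 / 610 = 0.007607
Specific discharge q = 93.3 × 0.007607 = 0.7097 m/d
v = Ki/n = 93.3·0.007607/0.25 = 2.839 m/d
L = 9.88 km = 9880 m
t = L / v = 9880 / 2.839 = 3480 d
   = 3480 / 365 = 9.54 yr

9.54 years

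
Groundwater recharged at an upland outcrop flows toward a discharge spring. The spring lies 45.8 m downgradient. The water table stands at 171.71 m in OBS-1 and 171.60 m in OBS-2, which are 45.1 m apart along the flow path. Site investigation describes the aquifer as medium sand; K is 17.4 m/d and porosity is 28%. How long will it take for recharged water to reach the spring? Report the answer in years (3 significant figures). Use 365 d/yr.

0.828 years

Hydraulic gradient i = (171.71 − 171.60) / 45.1 = 0.11 / 45.1 = 0.002439
q = Ki = 17.4 × 0.002439 = 0.04244 m/d
Seepage velocity v = q / n = 0.04244 / 0.28 = 0.1516 m/d
t = L / v = 45.8 / 0.1516 = 302.2 d
   = 302.2 / 365 = 0.828 yr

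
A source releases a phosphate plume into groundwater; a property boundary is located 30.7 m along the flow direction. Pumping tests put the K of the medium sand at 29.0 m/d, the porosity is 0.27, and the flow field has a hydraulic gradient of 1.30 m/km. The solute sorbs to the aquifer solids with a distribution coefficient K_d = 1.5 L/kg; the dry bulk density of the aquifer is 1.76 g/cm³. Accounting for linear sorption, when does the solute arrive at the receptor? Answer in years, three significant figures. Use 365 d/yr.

6.49 years

Darcy flux q = K·i = 29.0 × 0.0013 = 0.03770 m/d
Average linear velocity = 0.03770 / 0.27 = 0.1396 m/d
Retardation R = 1 + ρ_b·K_d/n = 1 + 1.76×1.5/0.27 = 10.78
Contaminant velocity v_c = v/R = 0.1396/10.78 = 0.01296 m/d
t = L/v_c = 30.7/0.01296 = 2370 d
   = 2370/365 = 6.49 yr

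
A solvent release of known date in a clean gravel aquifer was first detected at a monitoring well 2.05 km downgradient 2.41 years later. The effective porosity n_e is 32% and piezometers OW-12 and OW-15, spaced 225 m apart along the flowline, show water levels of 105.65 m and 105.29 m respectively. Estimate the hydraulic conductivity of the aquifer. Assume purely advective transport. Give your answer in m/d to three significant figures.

Hydraulic gradient i = (105.65 − 105.29) / 225 = 0.36 / 225 = 0.001600
t = 2.41 years = 879.7 d
L = 2.05 km = 2050 m
v = L / t = 2050 / 879.7 = 2.330 m/d
K = v · n / i = 2.330 × 0.32 / 0.001600 = 466 m/d

466 m/d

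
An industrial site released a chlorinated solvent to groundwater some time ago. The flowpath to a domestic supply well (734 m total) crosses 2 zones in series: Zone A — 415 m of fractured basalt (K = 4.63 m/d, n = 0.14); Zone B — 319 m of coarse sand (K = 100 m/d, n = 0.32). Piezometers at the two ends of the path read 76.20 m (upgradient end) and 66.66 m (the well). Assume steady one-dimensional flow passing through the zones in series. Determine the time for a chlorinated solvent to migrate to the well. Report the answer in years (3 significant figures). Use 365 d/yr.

Total head drop ΔH = 76.20 − 66.66 = 9.54 m
Continuity: the same q passes through each zone, so ΔH = q·Σ(L_j/K_j) — the zones act as resistances in series.
Σ(L/K) = 415/4.63 + 319/100 = 89.63 + 3.190 = 92.82 d
q = ΔH / Σ(L/K) = 9.54 / 92.82 = 0.1028 m/d (same in every zone)
Zone A: v = q/n = 0.1028/0.14 = 0.7341 m/d → t_A = 415/0.7341 = 565.3 d
Zone B: v = q/n = 0.1028/0.32 = 0.3212 m/d → t_B = 319/0.3212 = 993.2 d
Total t = 565.3 + 993.2 = 1559 d
   = 1559 / 365 = 4.27 yr

4.27 years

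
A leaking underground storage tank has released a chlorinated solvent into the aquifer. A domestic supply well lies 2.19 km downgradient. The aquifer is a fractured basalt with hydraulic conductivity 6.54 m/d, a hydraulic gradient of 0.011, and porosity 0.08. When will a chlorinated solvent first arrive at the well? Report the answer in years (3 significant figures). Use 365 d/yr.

Darcy flux q = K·i = 6.54 × 0.011 = 0.07194 m/d
v_s = q/n_e = 0.07194/0.08 = 0.8992 m/d
L = 2.19 km = 2190 m
t = L / v = 2190 / 0.8992 = 2435 d
   = 2435 / 365 = 6.67 yr

6.67 years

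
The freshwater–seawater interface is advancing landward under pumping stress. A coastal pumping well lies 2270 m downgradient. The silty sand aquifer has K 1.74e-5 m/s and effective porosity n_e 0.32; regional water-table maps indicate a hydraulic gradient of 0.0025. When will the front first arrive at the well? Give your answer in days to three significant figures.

193000 days

K = 1.74e-5 m/s × 86400 s/d = 1.503 m/d
Specific discharge q = 1.503 × 0.0025 = 0.003758 m/d
Average linear velocity = 0.003758 / 0.32 = 0.01175 m/d
t = L / v = 2270 / 0.01175 = 193300 d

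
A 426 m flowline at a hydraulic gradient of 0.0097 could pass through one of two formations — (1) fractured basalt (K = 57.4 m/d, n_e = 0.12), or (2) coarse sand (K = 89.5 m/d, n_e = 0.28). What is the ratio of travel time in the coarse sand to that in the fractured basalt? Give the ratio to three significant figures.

1.50

Unit 1 (fractured basalt): v = 57.4×0.0097/0.12 = 4.640 m/d, t = 426/4.640 = 91.81 d
Unit 2 (coarse sand): v = 89.5×0.0097/0.28 = 3.101 m/d, t = 426/3.101 = 137.4 d
t(coarse sand) / t(fractured basalt) = 137.4/91.81 = 1.50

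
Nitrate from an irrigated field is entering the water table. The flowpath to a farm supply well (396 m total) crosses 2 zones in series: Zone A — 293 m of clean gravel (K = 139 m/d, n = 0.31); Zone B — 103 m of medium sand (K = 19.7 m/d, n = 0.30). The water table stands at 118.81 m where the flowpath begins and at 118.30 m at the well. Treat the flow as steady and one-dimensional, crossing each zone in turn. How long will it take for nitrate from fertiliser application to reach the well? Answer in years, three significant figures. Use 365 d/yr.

4.80 years

Total head drop ΔH = 118.81 − 118.30 = 0.51 m
Continuity: the same q passes through each zone, so ΔH = q·Σ(L_j/K_j) — the zones act as resistances in series.
Σ(L/K) = 293/139 + 103/19.7 = 2.108 + 5.228 = 7.336 d
q = ΔH / Σ(L/K) = 0.51 / 7.336 = 0.06952 m/d (same in every zone)
Zone A: v = q/n = 0.06952/0.31 = 0.2242 m/d → t_A = 293/0.2242 = 1307 d
Zone B: v = q/n = 0.06952/0.30 = 0.2317 m/d → t_B = 103/0.2317 = 444.5 d
Total t = 1307 + 444.5 = 1751 d
   = 1751 / 365 = 4.80 yr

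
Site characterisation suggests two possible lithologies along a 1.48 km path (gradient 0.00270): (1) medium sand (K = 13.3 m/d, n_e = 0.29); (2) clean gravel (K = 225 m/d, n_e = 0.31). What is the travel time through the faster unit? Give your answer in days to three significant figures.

755 days

Unit 1 (medium sand): v = 13.3×0.0027/0.29 = 0.1238 m/d, t = 1480/0.1238 = 11950 d
Unit 2 (clean gravel): v = 225×0.0027/0.31 = 1.960 m/d, t = 1480/1.960 = 755.2 d
Faster unit: t = 755 d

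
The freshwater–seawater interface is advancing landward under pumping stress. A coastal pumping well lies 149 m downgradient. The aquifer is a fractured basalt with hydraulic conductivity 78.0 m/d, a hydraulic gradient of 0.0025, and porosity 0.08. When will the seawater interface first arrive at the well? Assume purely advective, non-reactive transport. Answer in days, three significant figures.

61.1 days

q = Ki = 78.0 × 0.0025 = 0.1950 m/d
Seepage velocity v = q / n = 0.1950 / 0.08 = 2.438 m/d
t = L / v = 149 / 2.438 = 61.13 d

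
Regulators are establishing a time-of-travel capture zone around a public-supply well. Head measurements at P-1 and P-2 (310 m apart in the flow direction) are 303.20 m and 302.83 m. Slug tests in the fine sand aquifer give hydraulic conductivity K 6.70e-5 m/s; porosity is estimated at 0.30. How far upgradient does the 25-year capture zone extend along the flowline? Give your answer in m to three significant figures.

Hydraulic gradient i = (303.20 − 302.83) / 310 = 0.37 / 310 = 0.001194
K = 6.70e-5 m/s × 86400 s/d = 5.789 m/d
Specific discharge q = 5.789 × 0.001194 = 0.006909 m/d
Average linear velocity = 0.006909 / 0.30 = 0.02303 m/d
T = 25 yr × 365 = 9125 d
L = v × T = 0.02303 × 9125 = 210.2 m

210 m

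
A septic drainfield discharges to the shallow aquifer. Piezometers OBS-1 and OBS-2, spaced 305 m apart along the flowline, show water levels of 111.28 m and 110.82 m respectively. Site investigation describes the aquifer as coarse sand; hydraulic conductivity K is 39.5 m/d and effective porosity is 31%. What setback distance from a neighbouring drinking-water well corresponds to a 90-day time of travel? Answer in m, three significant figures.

Hydraulic gradient i = (111.28 − 110.82) / 305 = 0.46 / 305 = 0.001508
Specific discharge q = 39.5 × 0.001508 = 0.05957 m/d
Average linear velocity = 0.05957 / 0.31 = 0.1922 m/d
L = v × T = 0.1922 × 90 = 17.30 m

17.3 m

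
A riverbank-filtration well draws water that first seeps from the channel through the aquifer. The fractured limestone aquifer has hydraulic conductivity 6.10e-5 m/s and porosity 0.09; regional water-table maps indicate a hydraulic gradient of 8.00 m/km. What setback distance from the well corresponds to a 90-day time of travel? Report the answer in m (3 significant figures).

K = 6.10e-5 m/s × 86400 s/d = 5.270 m/d
Specific discharge q = 5.270 × 0.0080 = 0.04216 m/d
v_s = q/n_e = 0.04216/0.09 = 0.4685 m/d
L = v × T = 0.4685 × 90 = 42.16 m

42.2 m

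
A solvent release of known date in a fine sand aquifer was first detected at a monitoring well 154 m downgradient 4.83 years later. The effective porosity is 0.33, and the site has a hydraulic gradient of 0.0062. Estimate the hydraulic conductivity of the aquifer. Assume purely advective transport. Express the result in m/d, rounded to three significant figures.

4.65 m/d

t = 4.83 years = 1763 d
v = L / t = 154 / 1763 = 0.08735 m/d
K = v · n / i = 0.08735 × 0.33 / 0.0062 = 4.65 m/d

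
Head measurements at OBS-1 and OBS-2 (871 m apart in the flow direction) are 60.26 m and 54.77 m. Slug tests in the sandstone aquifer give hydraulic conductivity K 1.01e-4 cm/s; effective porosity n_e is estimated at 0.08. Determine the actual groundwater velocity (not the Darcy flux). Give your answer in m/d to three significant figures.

0.00688 m/d

Hydraulic gradient i = (60.26 − 54.77) / 871 = 5.49 / 871 = 0.006303
K = 1.01e-4 cm/s × 864 = 0.08726 m/d
Specific discharge q = 0.08726 × 0.006303 = 5.500e-4 m/d
v = Ki/n = 0.08726·0.006303/0.08 = 0.006875 m/d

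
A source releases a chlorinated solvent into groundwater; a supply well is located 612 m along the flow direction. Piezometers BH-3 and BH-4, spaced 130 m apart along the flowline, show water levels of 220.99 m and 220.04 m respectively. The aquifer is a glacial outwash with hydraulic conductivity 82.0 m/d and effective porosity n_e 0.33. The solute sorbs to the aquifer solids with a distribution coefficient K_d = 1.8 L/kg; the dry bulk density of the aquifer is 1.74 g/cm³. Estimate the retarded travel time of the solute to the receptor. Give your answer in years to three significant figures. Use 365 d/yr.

9.69 years

Hydraulic gradient i = (220.99 − 220.04) / 130 = 0.95 / 130 = 0.007308
q = Ki = 82.0 × 0.007308 = 0.5992 m/d
v_s = q/n_e = 0.5992/0.33 = 1.816 m/d
Retardation R = 1 + ρ_b·K_d/n = 1 + 1.74×1.8/0.33 = 10.49
Contaminant velocity v_c = v/R = 1.816/10.49 = 0.1731 m/d
t = L/v_c = 612/0.1731 = 3536 d
   = 3536/365 = 9.69 yr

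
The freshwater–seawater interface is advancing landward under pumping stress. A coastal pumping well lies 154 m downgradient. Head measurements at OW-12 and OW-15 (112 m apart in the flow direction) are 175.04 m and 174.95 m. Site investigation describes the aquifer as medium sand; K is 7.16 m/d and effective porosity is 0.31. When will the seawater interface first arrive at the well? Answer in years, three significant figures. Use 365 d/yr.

22.7 years

Hydraulic gradient i = (175.04 − 174.95) / 112 = 0.09 / 112 = 8.036e-4
q = Ki = 7.16 × 8.036e-4 = 0.005754 m/d
Seepage velocity v = q / n = 0.005754 / 0.31 = 0.01856 m/d
t = L / v = 154 / 0.01856 = 8297 d
   = 8297 / 365 = 22.7 yr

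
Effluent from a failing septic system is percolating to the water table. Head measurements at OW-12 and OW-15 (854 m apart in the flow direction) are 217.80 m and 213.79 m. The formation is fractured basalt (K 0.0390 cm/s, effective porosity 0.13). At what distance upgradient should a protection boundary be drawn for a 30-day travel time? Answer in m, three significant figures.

36.5 m

Hydraulic gradient i = (217.80 − 213.79) / 854 = 4.01 / 854 = 0.004696
K = 0.0390 cm/s × 864 = 33.70 m/d
Darcy flux q = K·i = 33.70 × 0.004696 = 0.1582 m/d
v_s = q/n_e = 0.1582/0.13 = 1.217 m/d
L = v × T = 1.217 × 30 = 36.51 m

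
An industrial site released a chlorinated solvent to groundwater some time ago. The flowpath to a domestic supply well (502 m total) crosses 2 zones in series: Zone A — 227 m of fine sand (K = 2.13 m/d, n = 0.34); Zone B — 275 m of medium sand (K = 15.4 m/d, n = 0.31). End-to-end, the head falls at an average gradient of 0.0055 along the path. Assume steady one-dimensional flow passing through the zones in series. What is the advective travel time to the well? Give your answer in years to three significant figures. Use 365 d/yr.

20.1 years

For zones in series the flux q is common to all zones; the equivalent conductivity is the harmonic (thickness-weighted) mean, K_eq = L_total / Σ(L_j/K_j).
Σ(L/K) = 227/2.13 + 275/15.4 = 106.6 + 17.86 = 124.4 d
K_eq = L_total / Σ(L/K) = 502 / 124.4 = 4.034 m/d
q = K_eq · i = 4.034 × 0.0055 = 0.02219 m/d (same in every zone)
Zone A: v = q/n = 0.02219/0.34 = 0.06526 m/d → t_A = 227/0.06526 = 3478 d
Zone B: v = q/n = 0.02219/0.31 = 0.07158 m/d → t_B = 275/0.07158 = 3842 d
Total t = 3478 + 3842 = 7320 d
   = 7320 / 365 = 20.1 yr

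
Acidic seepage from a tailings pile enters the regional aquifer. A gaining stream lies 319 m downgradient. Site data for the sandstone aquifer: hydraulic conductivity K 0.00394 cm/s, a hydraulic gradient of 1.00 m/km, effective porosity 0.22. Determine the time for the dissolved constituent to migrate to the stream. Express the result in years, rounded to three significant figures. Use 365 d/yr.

56.5 years

K = 0.00394 cm/s × 864 = 3.404 m/d
q = Ki = 3.404 × 0.0010 = 0.003404 m/d
v_s = q/n_e = 0.003404/0.22 = 0.01547 m/d
t = L / v = 319 / 0.01547 = 20620 d
   = 20620 / 365 = 56.5 yr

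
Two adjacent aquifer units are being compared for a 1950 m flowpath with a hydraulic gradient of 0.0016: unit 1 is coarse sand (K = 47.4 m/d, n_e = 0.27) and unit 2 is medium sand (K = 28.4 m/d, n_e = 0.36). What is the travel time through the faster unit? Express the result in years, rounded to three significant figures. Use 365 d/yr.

Unit 1 (coarse sand): v = 47.4×0.0016/0.27 = 0.2809 m/d, t = 1950/0.2809 = 6942 d
Unit 2 (medium sand): v = 28.4×0.0016/0.36 = 0.1262 m/d, t = 1950/0.1262 = 15450 d
Faster: 6942 d / 365 = 19.0 yr

19.0 years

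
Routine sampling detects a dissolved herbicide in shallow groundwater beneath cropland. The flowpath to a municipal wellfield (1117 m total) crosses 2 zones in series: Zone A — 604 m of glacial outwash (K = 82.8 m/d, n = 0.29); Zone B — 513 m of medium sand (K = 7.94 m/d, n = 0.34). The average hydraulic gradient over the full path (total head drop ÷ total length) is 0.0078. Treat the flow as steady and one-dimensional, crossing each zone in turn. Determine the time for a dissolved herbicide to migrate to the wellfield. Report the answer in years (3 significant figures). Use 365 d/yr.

7.90 years

For zones in series the flux q is common to all zones; the equivalent conductivity is the harmonic (thickness-weighted) mean, K_eq = L_total / Σ(L_j/K_j).
Σ(L/K) = 604/82.8 + 513/7.94 = 7.295 + 64.61 = 71.90 d
K_eq = L_total / Σ(L/K) = 1117 / 71.90 = 15.53 m/d
q = K_eq · i = 15.53 × 0.0078 = 0.1212 m/d (same in every zone)
Zone A: v = q/n = 0.1212/0.29 = 0.4178 m/d → t_A = 604/0.4178 = 1446 d
Zone B: v = q/n = 0.1212/0.34 = 0.3564 m/d → t_B = 513/0.3564 = 1439 d
Total t = 1446 + 1439 = 2885 d
   = 2885 / 365 = 7.90 yr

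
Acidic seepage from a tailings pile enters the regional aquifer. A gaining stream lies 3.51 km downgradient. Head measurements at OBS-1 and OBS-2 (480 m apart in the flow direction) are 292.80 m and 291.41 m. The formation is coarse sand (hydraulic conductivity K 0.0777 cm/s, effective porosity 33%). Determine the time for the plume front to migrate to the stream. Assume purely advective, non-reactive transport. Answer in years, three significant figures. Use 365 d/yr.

16.3 years

Hydraulic gradient i = (292.80 − 291.41) / 480 = 1.39 / 480 = 0.002896
K = 0.0777 cm/s × 864 = 67.13 m/d
Specific discharge q = 67.13 × 0.002896 = 0.1944 m/d
Average linear velocity = 0.1944 / 0.33 = 0.5891 m/d
L = 3.51 km = 3510 m
t = L / v = 3510 / 0.5891 = 5958 d
   = 5958 / 365 = 16.3 yr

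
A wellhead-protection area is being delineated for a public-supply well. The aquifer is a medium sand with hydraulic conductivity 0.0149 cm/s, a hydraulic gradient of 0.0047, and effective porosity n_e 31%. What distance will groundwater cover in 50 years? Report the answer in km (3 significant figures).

3.56 km

K = 0.0149 cm/s × 864 = 12.87 m/d
Specific discharge q = 12.87 × 0.0047 = 0.06051 m/d
v_s = q/n_e = 0.06051/0.31 = 0.1952 m/d
T = 50 yr × 365 = 18250 d
L = v × T = 0.1952 × 18250 = 3562 m
   = 3.56 km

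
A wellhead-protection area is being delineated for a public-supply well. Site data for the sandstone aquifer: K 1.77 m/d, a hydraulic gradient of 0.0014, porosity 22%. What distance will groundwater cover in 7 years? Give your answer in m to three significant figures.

q = Ki = 1.77 × 0.0014 = 0.002478 m/d
v = Ki/n = 1.77·0.0014/0.22 = 0.01126 m/d
T = 7 yr × 365 = 2555 d
L = v × T = 0.01126 × 2555 = 28.78 m

28.8 m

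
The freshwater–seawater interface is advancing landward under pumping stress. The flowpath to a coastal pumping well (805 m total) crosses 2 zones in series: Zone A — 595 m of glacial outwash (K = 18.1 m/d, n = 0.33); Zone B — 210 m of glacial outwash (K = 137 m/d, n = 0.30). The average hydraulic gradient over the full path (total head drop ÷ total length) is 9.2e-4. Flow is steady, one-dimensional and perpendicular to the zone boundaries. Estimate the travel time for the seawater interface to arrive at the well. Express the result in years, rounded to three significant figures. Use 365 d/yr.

Steady 1-D flow in series ⇒ the Darcy flux q is identical in every zone and the zone head losses add (resistances L/K in series).
Σ(L/K) = 595/18.1 + 210/137 = 32.87 + 1.533 = 34.41 d
K_eq = L_total / Σ(L/K) = 805 / 34.41 = 23.40 m/d
q = K_eq · i = 23.40 × 9.2e-4 = 0.02153 m/d (same in every zone)
Zone A: v = q/n = 0.02153/0.33 = 0.06523 m/d → t_A = 595/0.06523 = 9122 d
Zone B: v = q/n = 0.02153/0.30 = 0.07175 m/d → t_B = 210/0.07175 = 2927 d
Total t = 9122 + 2927 = 12050 d
   = 12050 / 365 = 33.0 yr

33.0 years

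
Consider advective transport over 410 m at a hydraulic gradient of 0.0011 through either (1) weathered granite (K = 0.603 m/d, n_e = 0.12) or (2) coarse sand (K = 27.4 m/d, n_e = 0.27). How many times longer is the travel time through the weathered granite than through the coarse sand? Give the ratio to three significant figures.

20.2

Unit 1 (weathered granite): v = 0.603×0.0011/0.12 = 0.005528 m/d, t = 410/0.005528 = 74170 d
Unit 2 (coarse sand): v = 27.4×0.0011/0.27 = 0.1116 m/d, t = 410/0.1116 = 3673 d
t(weathered granite) / t(coarse sand) = 74170/3673 = 20.2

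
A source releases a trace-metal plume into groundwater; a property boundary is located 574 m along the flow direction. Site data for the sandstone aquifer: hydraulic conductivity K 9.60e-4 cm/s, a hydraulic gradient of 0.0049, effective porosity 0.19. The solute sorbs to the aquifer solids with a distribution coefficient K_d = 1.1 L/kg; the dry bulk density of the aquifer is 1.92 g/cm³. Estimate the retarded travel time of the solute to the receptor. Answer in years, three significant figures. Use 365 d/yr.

891 years

K = 9.60e-4 cm/s × 864 = 0.8294 m/d
Darcy flux q = K·i = 0.8294 × 0.0049 = 0.004064 m/d
v = Ki/n = 0.8294·0.0049/0.19 = 0.02139 m/d
Retardation R = 1 + ρ_b·K_d/n = 1 + 1.92×1.1/0.19 = 12.12
Contaminant velocity v_c = v/R = 0.02139/12.12 = 0.001766 m/d
t = L/v_c = 574/0.001766 = 325100 d
   = 325100/365 = 891 yr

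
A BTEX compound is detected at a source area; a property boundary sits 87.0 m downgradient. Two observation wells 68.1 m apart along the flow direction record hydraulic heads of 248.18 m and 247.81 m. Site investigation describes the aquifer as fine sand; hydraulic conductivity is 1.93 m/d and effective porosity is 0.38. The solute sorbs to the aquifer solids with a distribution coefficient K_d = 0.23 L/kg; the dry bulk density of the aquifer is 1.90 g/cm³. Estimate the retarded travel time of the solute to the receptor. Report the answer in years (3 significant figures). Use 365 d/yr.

18.6 years

Hydraulic gradient i = (248.18 − 247.81) / 68.1 = 0.37 / 68.1 = 0.005433
Specific discharge q = 1.93 × 0.005433 = 0.01049 m/d
Seepage velocity v = q / n = 0.01049 / 0.38 = 0.02759 m/d
Retardation R = 1 + ρ_b·K_d/n = 1 + 1.90×0.23/0.38 = 2.150
Contaminant velocity v_c = v/R = 0.02759/2.150 = 0.01283 m/d
t = L/v_c = 87.0/0.01283 = 6778 d
   = 6778/365 = 18.6 yr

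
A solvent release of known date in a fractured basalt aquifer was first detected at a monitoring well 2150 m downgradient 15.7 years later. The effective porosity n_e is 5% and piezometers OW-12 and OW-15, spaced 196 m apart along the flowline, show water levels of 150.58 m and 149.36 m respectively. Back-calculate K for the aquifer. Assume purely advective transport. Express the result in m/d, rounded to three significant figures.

Hydraulic gradient i = (150.58 − 149.36) / 196 = 1.22 / 196 = 0.006224
t = 15.7 years = 5731 d
v = L / t = 2150 / 5731 = 0.3752 m/d
K = v · n / i = 0.3752 × 0.05 / 0.006224 = 3.01 m/d

3.01 m/d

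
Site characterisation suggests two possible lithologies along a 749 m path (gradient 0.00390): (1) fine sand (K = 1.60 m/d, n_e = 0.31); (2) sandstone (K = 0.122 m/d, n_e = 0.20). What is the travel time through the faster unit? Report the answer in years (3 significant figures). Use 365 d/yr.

Unit 1 (fine sand): v = 1.60×0.0039/0.31 = 0.02013 m/d, t = 749/0.02013 = 37210 d
Unit 2 (sandstone): v = 0.122×0.0039/0.20 = 0.002379 m/d, t = 749/0.002379 = 314800 d
Faster: 37210 d / 365 = 102 yr

102 years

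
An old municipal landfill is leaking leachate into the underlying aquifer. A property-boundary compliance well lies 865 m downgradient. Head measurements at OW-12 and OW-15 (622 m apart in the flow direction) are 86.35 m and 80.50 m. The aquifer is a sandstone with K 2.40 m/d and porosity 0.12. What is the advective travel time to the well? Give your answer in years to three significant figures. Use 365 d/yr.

12.6 years

Hydraulic gradient i = (86.35 − 80.50) / 622 = 5.85 / 622 = 0.009405
q = Ki = 2.40 × 0.009405 = 0.02257 m/d
Seepage velocity v = q / n = 0.02257 / 0.12 = 0.1881 m/d
t = L / v = 865 / 0.1881 = 4599 d
   = 4599 / 365 = 12.6 yr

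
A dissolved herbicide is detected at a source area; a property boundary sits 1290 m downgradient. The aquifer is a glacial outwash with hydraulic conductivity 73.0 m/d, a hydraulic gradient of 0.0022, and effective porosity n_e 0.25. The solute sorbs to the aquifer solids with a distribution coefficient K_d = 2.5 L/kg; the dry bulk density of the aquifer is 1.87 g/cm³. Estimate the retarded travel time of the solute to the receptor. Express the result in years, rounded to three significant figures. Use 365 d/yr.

Darcy flux q = K·i = 73.0 × 0.0022 = 0.1606 m/d
Seepage velocity v = q / n = 0.1606 / 0.25 = 0.6424 m/d
Retardation R = 1 + ρ_b·K_d/n = 1 + 1.87×2.5/0.25 = 19.70
Contaminant velocity v_c = v/R = 0.6424/19.70 = 0.03261 m/d
t = L/v_c = 1290/0.03261 = 39560 d
   = 39560/365 = 108 yr

108 years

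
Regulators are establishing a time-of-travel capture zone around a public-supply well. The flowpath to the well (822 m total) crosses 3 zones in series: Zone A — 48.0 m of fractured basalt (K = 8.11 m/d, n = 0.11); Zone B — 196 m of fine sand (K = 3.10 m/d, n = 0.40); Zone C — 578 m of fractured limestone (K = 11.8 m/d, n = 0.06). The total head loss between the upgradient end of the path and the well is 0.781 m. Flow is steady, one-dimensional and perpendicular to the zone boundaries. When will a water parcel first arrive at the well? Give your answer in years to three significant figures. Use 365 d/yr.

Steady 1-D flow in series ⇒ the Darcy flux q is identical in every zone and the zone head losses add (resistances L/K in series).
Σ(L/K) = 48.0/8.11 + 196/3.10 + 578/11.8 = 5.919 + 63.23 + 48.98 = 118.1 d
q = ΔH / Σ(L/K) = 0.781 / 118.1 = 0.006612 m/d (same in every zone)
Zone A: v = q/n = 0.006612/0.11 = 0.06010 m/d → t_A = 48.0/0.06010 = 798.6 d
Zone B: v = q/n = 0.006612/0.40 = 0.01653 m/d → t_B = 196/0.01653 = 11860 d
Zone C: v = q/n = 0.006612/0.06 = 0.1102 m/d → t_C = 578/0.1102 = 5245 d
Total t = 798.6 + 11860 + 5245 = 17900 d
   = 17900 / 365 = 49.0 yr

49.0 years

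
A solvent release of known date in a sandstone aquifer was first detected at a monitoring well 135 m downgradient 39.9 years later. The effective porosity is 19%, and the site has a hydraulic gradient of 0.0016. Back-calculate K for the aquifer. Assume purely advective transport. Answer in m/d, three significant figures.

1.10 m/d

t = 39.9 years = 14560 d
v = L / t = 135 / 14560 = 0.009270 m/d
K = v · n / i = 0.009270 × 0.19 / 0.0016 = 1.10 m/d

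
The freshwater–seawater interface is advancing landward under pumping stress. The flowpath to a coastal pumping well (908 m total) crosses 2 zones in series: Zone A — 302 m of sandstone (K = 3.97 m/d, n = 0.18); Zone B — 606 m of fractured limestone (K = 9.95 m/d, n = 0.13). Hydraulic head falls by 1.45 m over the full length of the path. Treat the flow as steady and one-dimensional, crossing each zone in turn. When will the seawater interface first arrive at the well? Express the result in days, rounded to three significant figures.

12600 days

Steady 1-D flow in series ⇒ the Darcy flux q is identical in every zone and the zone head losses add (resistances L/K in series).
Σ(L/K) = 302/3.97 + 606/9.95 = 76.07 + 60.90 = 137.0 d
q = ΔH / Σ(L/K) = 1.45 / 137.0 = 0.01059 m/d (same in every zone)
Zone A: v = q/n = 0.01059/0.18 = 0.05881 m/d → t_A = 302/0.05881 = 5135 d
Zone B: v = q/n = 0.01059/0.13 = 0.08143 m/d → t_B = 606/0.08143 = 7442 d
Total t = 5135 + 7442 = 12580 d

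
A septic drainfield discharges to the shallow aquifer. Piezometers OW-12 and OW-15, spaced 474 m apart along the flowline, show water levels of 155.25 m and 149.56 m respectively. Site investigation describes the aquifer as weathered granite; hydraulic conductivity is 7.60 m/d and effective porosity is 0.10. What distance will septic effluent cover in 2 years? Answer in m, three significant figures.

666 m

Hydraulic gradient i = (155.25 − 149.56) / 474 = 5.69 / 474 = 0.01200
Specific discharge q = 7.60 × 0.01200 = 0.09123 m/d
v = Ki/n = 7.60·0.01200/0.10 = 0.9123 m/d
T = 2 yr × 365 = 730 d
L = v × T = 0.9123 × 730 = 666.0 m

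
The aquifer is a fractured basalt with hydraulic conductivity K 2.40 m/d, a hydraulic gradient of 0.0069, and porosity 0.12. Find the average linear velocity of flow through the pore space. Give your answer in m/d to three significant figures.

Darcy flux q = K·i = 2.40 × 0.0069 = 0.01656 m/d
v_s = q/n_e = 0.01656/0.12 = 0.1380 m/d

0.138 m/d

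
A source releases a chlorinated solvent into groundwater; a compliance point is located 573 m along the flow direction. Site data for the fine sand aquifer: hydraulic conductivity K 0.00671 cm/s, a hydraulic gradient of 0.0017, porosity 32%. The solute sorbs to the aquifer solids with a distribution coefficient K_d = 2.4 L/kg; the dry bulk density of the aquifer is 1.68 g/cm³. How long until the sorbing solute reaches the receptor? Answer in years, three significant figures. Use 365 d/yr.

K = 0.00671 cm/s × 864 = 5.797 m/d
q = Ki = 5.797 × 0.0017 = 0.009856 m/d
Seepage velocity v = q / n = 0.009856 / 0.32 = 0.03080 m/d
Retardation R = 1 + ρ_b·K_d/n = 1 + 1.68×2.4/0.32 = 13.60
Contaminant velocity v_c = v/R = 0.03080/13.60 = 0.002265 m/d
t = L/v_c = 573/0.002265 = 253000 d
   = 253000/365 = 693 yr

693 years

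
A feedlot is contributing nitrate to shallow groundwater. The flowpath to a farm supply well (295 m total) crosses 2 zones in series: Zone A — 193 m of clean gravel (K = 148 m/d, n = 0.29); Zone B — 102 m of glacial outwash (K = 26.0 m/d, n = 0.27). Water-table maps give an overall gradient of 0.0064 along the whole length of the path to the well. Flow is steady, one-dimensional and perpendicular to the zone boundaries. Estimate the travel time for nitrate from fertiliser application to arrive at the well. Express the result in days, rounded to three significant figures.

231 days

For zones in series the flux q is common to all zones; the equivalent conductivity is the harmonic (thickness-weighted) mean, K_eq = L_total / Σ(L_j/K_j).
Σ(L/K) = 193/148 + 102/26.0 = 1.304 + 3.923 = 5.227 d
K_eq = L_total / Σ(L/K) = 295 / 5.227 = 56.44 m/d
q = K_eq · i = 56.44 × 0.0064 = 0.3612 m/d (same in every zone)
Zone A: v = q/n = 0.3612/0.29 = 1.245 m/d → t_A = 193/1.245 = 155.0 d
Zone B: v = q/n = 0.3612/0.27 = 1.338 m/d → t_B = 102/1.338 = 76.25 d
Total t = 155.0 + 76.25 = 231.2 d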